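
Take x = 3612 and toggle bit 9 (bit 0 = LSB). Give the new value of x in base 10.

3100

x = 0111000011100
bit 9 is currently 1; toggle it via x ^ (1 << 9) = x ^ 512
→ 0110000011100 = 3100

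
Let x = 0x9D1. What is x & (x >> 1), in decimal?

192

x = 100111010001 = 2513
x>>1 = 010011101000
AND  = 000011000000 = 192
(x & (x >> 1) has a 1 wherever x has two consecutive 1 bits.)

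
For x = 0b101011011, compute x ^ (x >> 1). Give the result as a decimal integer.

502

x = 101011011 = 347
x>>1 = 010101101
XOR  = 111110110 = 502
(x ^ (x >> 1) gives the standard binary-reflected Gray code of x.)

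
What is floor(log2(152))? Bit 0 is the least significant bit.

152 = 10011000
The topmost 1 is at position 7 (since 2^7 = 128 ≤ 152 < 256).

7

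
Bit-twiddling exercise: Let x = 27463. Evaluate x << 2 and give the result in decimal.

27463 = 00110101101000111
shift left by 2 → 11010110100011100 = 109852
(equivalently, 27463 × 2^2 = 27463 × 4)

109852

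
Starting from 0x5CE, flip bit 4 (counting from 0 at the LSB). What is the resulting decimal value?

1502

x = 10111001110
bit 4 is currently 0; toggle it via x ^ (1 << 4) = x ^ 16
→ 10111011110 = 1502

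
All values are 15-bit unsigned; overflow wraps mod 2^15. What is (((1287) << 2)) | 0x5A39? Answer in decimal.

1287 = 000010100000111
→ << 2 (mod 2^15) → 001010000011100 = 5148
0x5A39 = 101101000111001
→ | → 101111000111101 = 24125

24125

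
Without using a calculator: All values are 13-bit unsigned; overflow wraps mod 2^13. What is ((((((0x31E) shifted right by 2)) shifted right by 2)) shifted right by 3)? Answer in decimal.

0x31E = 0001100011110
→ shifted right by 2 → 0000011000111 = 199
→ shifted right by 2 → 0000000110001 = 49
→ shifted right by 3 → 0000000000110 = 6

6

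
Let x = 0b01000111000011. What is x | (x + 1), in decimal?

4551

x = 1000111000011 = 4547
x + 1 = 1000111000100
OR    = 1000111000111 = 4551
(x | (x + 1) sets the lowest cleared bit.)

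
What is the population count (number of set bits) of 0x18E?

0x18E = 110001110
Count the 1s: 1 + 1 + 1 + 1 + 1 = 5

5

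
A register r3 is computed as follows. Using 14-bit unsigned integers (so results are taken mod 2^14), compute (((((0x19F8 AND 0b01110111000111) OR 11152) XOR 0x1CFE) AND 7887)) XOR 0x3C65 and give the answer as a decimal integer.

14955

0x19F8 = 01100111111000
0b01110111000111 = 01110111000111
→ AND → 01100111000000 = 6592
11152 = 10101110010000
→ OR → 11101111010000 = 15312
0x1CFE = 01110011111110
→ XOR → 10011100101110 = 10030
7887 = 01111011001111
→ AND → 00011000001110 = 1550
0x3C65 = 11110001100101
→ XOR → 11101001101011 = 14955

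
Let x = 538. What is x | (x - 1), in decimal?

539

x = 1000011010 = 538
x - 1 = 1000011001
OR    = 1000011011 = 539
(x | (x - 1) sets all bits below the lowest set bit.)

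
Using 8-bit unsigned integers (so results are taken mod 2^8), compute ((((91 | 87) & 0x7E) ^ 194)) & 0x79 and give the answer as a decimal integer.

91 = 01011011
87 = 01010111
→ | → 01011111 = 95
0x7E = 01111110
→ & → 01011110 = 94
194 = 11000010
→ ^ → 10011100 = 156
0x79 = 01111001
→ & → 00011000 = 24

24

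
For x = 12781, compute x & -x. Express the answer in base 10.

x = 11000111101101 = 12781
-x (two's complement) = …00111000010011
AND   = 00000000000001 = 1
(x & -x isolates the lowest set bit of x.)

1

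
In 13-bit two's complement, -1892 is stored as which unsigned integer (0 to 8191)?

6300

1892 in 13 bits: 0011101100100
Invert: 1100010011011
Add 1:  1100010011100 = 6300
(Check: 2^13 - 1892 = 8192 - 1892 = 6300.)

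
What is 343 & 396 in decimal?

260

343 = 101010111
396 = 110001100
AND → 100000100 = 260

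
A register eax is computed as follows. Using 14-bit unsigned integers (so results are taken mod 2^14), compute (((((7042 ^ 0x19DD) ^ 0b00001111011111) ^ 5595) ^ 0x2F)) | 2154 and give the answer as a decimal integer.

7294

7042 = 01101110000010
0x19DD = 01100111011101
→ ^ → 00001001011111 = 607
0b00001111011111 = 00001111011111
→ ^ → 00000110000000 = 384
5595 = 01010111011011
→ ^ → 01010001011011 = 5211
0x2F = 00000000101111
→ ^ → 01010001110100 = 5236
2154 = 00100001101010
→ | → 01110001111110 = 7294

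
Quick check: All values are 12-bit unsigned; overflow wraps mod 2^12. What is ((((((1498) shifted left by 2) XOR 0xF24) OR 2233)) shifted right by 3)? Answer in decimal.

1498 = 010111011010
→ shifted left by 2 (mod 2^12) → 011101101000 = 1896
0xF24 = 111100100100
→ XOR → 100001001100 = 2124
2233 = 100010111001
→ OR → 100011111101 = 2301
→ shifted right by 3 → 000100011111 = 287

287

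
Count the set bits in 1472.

1472 = 10111000000
Count the 1s: 1 + 1 + 1 + 1 = 4

4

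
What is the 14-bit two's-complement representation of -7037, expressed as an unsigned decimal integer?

7037 in 14 bits: 01101101111101
Invert: 10010010000010
Add 1:  10010010000011 = 9347
(Check: 2^14 - 7037 = 16384 - 7037 = 9347.)

9347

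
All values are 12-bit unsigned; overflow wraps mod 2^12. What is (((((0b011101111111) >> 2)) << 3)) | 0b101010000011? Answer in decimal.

0b011101111111 = 011101111111
→ >> 2 → 000111011111 = 479
→ << 3 (mod 2^12) → 111011111000 = 3832
0b101010000011 = 101010000011
→ | → 111011111011 = 3835

3835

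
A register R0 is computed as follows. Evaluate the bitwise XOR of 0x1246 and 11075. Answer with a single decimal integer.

0x1246 = 01001001000110
11075 = 10101101000011
XOR → 11100100000101 = 14597

14597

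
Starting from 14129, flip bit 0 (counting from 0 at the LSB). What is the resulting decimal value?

14128

x = 11011100110001
bit 0 is currently 1; toggle it via x ^ (1 << 0) = x ^ 1
→ 11011100110000 = 14128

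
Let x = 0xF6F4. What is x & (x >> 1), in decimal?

x = 1111011011110100 = 63220
x>>1 = 0111101101111010
AND  = 0111001001110000 = 29296
(x & (x >> 1) has a 1 wherever x has two consecutive 1 bits.)

29296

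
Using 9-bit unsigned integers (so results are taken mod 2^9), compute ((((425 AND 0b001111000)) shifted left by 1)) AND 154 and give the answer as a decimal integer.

16

425 = 110101001
0b001111000 = 001111000
→ AND → 000101000 = 40
→ shifted left by 1 (mod 2^9) → 001010000 = 80
154 = 010011010
→ AND → 000010000 = 16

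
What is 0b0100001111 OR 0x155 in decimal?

a = 100001111
0x155 = 101010101
 OR → 101011111 = 351

351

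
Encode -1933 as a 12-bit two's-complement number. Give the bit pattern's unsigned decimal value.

2163

1933 in 12 bits: 011110001101
Invert: 100001110010
Add 1:  100001110011 = 2163
(Check: 2^12 - 1933 = 4096 - 1933 = 2163.)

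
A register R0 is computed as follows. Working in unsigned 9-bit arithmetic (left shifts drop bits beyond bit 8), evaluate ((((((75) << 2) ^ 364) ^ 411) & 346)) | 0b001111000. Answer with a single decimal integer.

378

75 = 001001011
→ << 2 (mod 2^9) → 100101100 = 300
364 = 101101100
→ ^ → 001000000 = 64
411 = 110011011
→ ^ → 111011011 = 475
346 = 101011010
→ & → 101011010 = 346
0b001111000 = 001111000
→ | → 101111010 = 378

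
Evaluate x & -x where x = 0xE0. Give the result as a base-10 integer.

32

x = 11100000 = 224
-x (two's complement) = …00100000
AND   = 00100000 = 32
(x & -x isolates the lowest set bit of x.)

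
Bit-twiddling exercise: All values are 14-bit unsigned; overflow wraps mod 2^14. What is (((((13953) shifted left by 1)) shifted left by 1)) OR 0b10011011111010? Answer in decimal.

16126

13953 = 11011010000001
→ shifted left by 1 (mod 2^14) → 10110100000010 = 11522
→ shifted left by 1 (mod 2^14) → 01101000000100 = 6660
0b10011011111010 = 10011011111010
→ OR → 11111011111110 = 16126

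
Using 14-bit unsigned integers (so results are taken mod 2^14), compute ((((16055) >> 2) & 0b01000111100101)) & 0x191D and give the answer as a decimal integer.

261

16055 = 11111010110111
→ >> 2 → 00111110101101 = 4013
0b01000111100101 = 01000111100101
→ & → 00000110100101 = 421
0x191D = 01100100011101
→ & → 00000100000101 = 261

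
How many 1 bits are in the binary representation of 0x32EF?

0x32EF = 11001011101111
Count the 1s: 1 + 1 + 1 + 1 + 1 + 1 + 1 + 1 + 1 + 1 = 10

10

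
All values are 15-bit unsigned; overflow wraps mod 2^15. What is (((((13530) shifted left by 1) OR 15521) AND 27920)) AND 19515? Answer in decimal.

13530 = 011010011011010
→ shifted left by 1 (mod 2^15) → 110100110110100 = 27060
15521 = 011110010100001
→ OR → 111110110110101 = 32181
27920 = 110110100010000
→ AND → 110110100010000 = 27920
19515 = 100110000111011
→ AND → 100110000010000 = 19472

19472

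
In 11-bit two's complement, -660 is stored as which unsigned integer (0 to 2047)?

1388

660 in 11 bits: 01010010100
Invert: 10101101011
Add 1:  10101101100 = 1388
(Check: 2^11 - 660 = 2048 - 660 = 1388.)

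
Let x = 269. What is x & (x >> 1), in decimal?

x = 100001101 = 269
x>>1 = 010000110
AND  = 000000100 = 4
(x & (x >> 1) has a 1 wherever x has two consecutive 1 bits.)

4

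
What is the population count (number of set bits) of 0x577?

8

0x577 = 10101110111
Count the 1s: 1 + 1 + 1 + 1 + 1 + 1 + 1 + 1 = 8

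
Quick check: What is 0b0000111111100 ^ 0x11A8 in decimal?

4180

a = 0000111111100
0x11A8 = 1000110101000
XOR → 1000001010100 = 4180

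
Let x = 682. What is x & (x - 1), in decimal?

680

x = 1010101010 = 682
x - 1 = 1010101001
AND   = 1010101000 = 680
(x & (x - 1) clears the lowest set bit of x.)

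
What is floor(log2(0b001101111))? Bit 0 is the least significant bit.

6

0b001101111 = 1101111
The topmost 1 is at position 6 (since 2^6 = 64 ≤ 111 < 128).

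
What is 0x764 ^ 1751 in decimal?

0x764 = 11101100100
1751 = 11011010111
XOR → 00110110011 = 435

435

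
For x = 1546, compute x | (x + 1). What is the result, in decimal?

x = 11000001010 = 1546
x + 1 = 11000001011
OR    = 11000001011 = 1547
(x | (x + 1) sets the lowest cleared bit.)

1547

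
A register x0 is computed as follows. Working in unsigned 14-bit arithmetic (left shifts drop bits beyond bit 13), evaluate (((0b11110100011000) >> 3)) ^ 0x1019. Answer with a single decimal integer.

6074

0b11110100011000 = 11110100011000
→ >> 3 → 00011110100011 = 1955
0x1019 = 01000000011001
→ ^ → 01011110111010 = 6074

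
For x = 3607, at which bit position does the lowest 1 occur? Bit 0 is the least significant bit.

3607 = 111000010111
Trailing zeros: 0, so the lowest set bit is bit 0 (value 1).

0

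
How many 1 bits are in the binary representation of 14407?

7

14407 = 11100001000111
Count the 1s: 1 + 1 + 1 + 1 + 1 + 1 + 1 = 7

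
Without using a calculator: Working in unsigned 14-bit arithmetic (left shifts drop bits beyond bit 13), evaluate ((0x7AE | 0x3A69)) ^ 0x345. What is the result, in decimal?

0x7AE = 00011110101110
0x3A69 = 11101001101001
→ | → 11111111101111 = 16367
0x345 = 00001101000101
→ ^ → 11110010101010 = 15530

15530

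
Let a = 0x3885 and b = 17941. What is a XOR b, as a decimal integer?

0x3885 = 011100010000101
17941 = 100011000010101
XOR → 111111010010000 = 32400

32400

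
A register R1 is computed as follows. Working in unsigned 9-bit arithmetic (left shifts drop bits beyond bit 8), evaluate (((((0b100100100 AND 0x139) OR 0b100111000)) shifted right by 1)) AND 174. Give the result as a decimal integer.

0b100100100 = 100100100
0x139 = 100111001
→ AND → 100100000 = 288
0b100111000 = 100111000
→ OR → 100111000 = 312
→ shifted right by 1 → 010011100 = 156
174 = 010101110
→ AND → 010001100 = 140

140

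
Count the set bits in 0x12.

2

0x12 = 10010
Count the 1s: 1 + 1 = 2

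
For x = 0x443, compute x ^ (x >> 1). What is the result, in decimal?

x = 10001000011 = 1091
x>>1 = 01000100001
XOR  = 11001100010 = 1634
(x ^ (x >> 1) gives the standard binary-reflected Gray code of x.)

1634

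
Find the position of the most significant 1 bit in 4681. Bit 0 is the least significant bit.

4681 = 1001001001001
The topmost 1 is at position 12 (since 2^12 = 4096 ≤ 4681 < 8192).

12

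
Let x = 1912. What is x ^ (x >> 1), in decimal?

1220

x = 11101111000 = 1912
x>>1 = 01110111100
XOR  = 10011000100 = 1220
(x ^ (x >> 1) gives the standard binary-reflected Gray code of x.)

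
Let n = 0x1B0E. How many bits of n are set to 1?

0x1B0E = 1101100001110
Count the 1s: 1 + 1 + 1 + 1 + 1 + 1 + 1 = 7

7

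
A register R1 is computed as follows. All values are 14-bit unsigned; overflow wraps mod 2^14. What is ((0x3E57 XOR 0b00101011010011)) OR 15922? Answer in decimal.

16054

0x3E57 = 11111001010111
0b00101011010011 = 00101011010011
→ XOR → 11010010000100 = 13444
15922 = 11111000110010
→ OR → 11111010110110 = 16054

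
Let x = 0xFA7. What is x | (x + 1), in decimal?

x = 111110100111 = 4007
x + 1 = 111110101000
OR    = 111110101111 = 4015
(x | (x + 1) sets the lowest cleared bit.)

4015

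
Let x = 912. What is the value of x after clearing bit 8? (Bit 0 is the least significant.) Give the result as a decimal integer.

656

x = 000001110010000
bit 8 is currently 1; clear it via x & ~(1 << 8) = x & ~256
→ 000001010010000 = 656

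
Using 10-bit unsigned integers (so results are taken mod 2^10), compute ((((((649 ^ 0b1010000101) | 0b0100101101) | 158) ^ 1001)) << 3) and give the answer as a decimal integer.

688

649 = 1010001001
0b1010000101 = 1010000101
→ ^ → 0000001100 = 12
0b0100101101 = 0100101101
→ | → 0100101101 = 301
158 = 0010011110
→ | → 0110111111 = 447
1001 = 1111101001
→ ^ → 1001010110 = 598
→ << 3 (mod 2^10) → 1010110000 = 688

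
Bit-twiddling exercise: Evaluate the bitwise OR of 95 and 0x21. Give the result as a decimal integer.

95 = 1011111
0x21 = 0100001
 OR → 1111111 = 127

127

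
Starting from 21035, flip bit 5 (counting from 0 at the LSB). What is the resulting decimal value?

21003

x = 101001000101011
bit 5 is currently 1; toggle it via x ^ (1 << 5) = x ^ 32
→ 101001000001011 = 21003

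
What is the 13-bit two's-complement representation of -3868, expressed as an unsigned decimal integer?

3868 in 13 bits: 0111100011100
Invert: 1000011100011
Add 1:  1000011100100 = 4324
(Check: 2^13 - 3868 = 8192 - 3868 = 4324.)

4324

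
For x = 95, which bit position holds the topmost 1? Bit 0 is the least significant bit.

6

95 = 1011111
The topmost 1 is at position 6 (since 2^6 = 64 ≤ 95 < 128).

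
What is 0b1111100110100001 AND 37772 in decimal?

a = 1111100110100001
37772 = 1001001110001100
AND → 1001000110000000 = 37248

37248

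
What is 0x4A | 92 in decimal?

0x4A = 1001010
92 = 1011100
 OR → 1011110 = 94

94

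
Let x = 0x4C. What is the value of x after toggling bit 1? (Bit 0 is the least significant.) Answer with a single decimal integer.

x = 01001100
bit 1 is currently 0; toggle it via x ^ (1 << 1) = x ^ 2
→ 01001110 = 78

78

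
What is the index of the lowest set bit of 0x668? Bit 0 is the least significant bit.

3

0x668 = 11001101000
Trailing zeros: 3, so the lowest set bit is bit 3 (value 8).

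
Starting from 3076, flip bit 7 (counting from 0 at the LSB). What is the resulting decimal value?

3204

x = 110000000100
bit 7 is currently 0; toggle it via x ^ (1 << 7) = x ^ 128
→ 110010000100 = 3204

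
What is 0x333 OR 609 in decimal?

883

0x333 = 1100110011
609 = 1001100001
 OR → 1101110011 = 883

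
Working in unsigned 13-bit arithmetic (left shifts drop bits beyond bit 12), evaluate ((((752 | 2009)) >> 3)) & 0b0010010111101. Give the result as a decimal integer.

189

752 = 0001011110000
2009 = 0011111011001
→ | → 0011111111001 = 2041
→ >> 3 → 0000011111111 = 255
0b0010010111101 = 0010010111101
→ & → 0000010111101 = 189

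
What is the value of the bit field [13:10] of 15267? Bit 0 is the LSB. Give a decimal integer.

v = 11101110100011
Shift right by 10: 1110
Mask low 4 bits: 1110 = 14

14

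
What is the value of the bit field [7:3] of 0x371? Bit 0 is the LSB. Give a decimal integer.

v = 1101110001
Shift right by 3: 1101110
Mask low 5 bits: 01110 = 14

14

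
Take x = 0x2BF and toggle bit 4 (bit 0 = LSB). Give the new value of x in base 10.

x = 01010111111
bit 4 is currently 1; toggle it via x ^ (1 << 4) = x ^ 16
→ 01010101111 = 687

687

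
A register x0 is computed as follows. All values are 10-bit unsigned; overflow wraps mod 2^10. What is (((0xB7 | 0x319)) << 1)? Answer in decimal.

894

0xB7 = 0010110111
0x319 = 1100011001
→ | → 1110111111 = 959
→ << 1 (mod 2^10) → 1101111110 = 894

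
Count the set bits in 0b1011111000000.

n = 1011111000000
Count the 1s: 1 + 1 + 1 + 1 + 1 + 1 = 6

6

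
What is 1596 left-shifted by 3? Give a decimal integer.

12768

1596 = 00011000111100
shift left by 3 → 11000111100000 = 12768
(equivalently, 1596 × 2^3 = 1596 × 8)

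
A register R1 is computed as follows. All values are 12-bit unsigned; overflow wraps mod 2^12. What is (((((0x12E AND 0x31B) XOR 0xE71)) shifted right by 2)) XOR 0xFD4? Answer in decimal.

0x12E = 000100101110
0x31B = 001100011011
→ AND → 000100001010 = 266
0xE71 = 111001110001
→ XOR → 111101111011 = 3963
→ shifted right by 2 → 001111011110 = 990
0xFD4 = 111111010100
→ XOR → 110000001010 = 3082

3082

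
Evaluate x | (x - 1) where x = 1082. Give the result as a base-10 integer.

x = 10000111010 = 1082
x - 1 = 10000111001
OR    = 10000111011 = 1083
(x | (x - 1) sets all bits below the lowest set bit.)

1083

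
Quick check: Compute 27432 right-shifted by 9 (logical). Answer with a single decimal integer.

53

27432 = 110101100101000
shift right by 9 → 000000000110101 = 53
(equivalently, floor(27432 / 512))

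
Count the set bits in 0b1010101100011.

n = 1010101100011
Count the 1s: 1 + 1 + 1 + 1 + 1 + 1 + 1 = 7

7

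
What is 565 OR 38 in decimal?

565 = 1000110101
38 = 0000100110
 OR → 1000110111 = 567

567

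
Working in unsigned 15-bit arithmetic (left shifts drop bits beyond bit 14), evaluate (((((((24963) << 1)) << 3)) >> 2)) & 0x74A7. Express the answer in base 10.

24963 = 110000110000011
→ << 1 (mod 2^15) → 100001100000110 = 17158
→ << 3 (mod 2^15) → 001100000110000 = 6192
→ >> 2 → 000011000001100 = 1548
0x74A7 = 111010010100111
→ & → 000010000000100 = 1028

1028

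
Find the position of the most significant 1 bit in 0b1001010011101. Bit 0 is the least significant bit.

12

0b1001010011101 = 1001010011101
The topmost 1 is at position 12 (since 2^12 = 4096 ≤ 4765 < 8192).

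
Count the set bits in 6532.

5

6532 = 1100110000100
Count the 1s: 1 + 1 + 1 + 1 + 1 = 5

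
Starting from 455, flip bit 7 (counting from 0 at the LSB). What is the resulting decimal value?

x = 00111000111
bit 7 is currently 1; toggle it via x ^ (1 << 7) = x ^ 128
→ 00101000111 = 327

327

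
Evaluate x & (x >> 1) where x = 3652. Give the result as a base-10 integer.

1536

x = 111001000100 = 3652
x>>1 = 011100100010
AND  = 011000000000 = 1536
(x & (x >> 1) has a 1 wherever x has two consecutive 1 bits.)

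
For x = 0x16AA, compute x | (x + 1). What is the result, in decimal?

x = 1011010101010 = 5802
x + 1 = 1011010101011
OR    = 1011010101011 = 5803
(x | (x + 1) sets the lowest cleared bit.)

5803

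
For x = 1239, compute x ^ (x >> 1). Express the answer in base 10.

x = 10011010111 = 1239
x>>1 = 01001101011
XOR  = 11010111100 = 1724
(x ^ (x >> 1) gives the standard binary-reflected Gray code of x.)

1724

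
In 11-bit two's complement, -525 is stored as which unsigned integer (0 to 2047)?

1523

525 in 11 bits: 01000001101
Invert: 10111110010
Add 1:  10111110011 = 1523
(Check: 2^11 - 525 = 2048 - 525 = 1523.)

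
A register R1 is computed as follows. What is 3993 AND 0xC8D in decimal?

3993 = 111110011001
0xC8D = 110010001101
AND → 110010001001 = 3209

3209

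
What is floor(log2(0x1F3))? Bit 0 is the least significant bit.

0x1F3 = 111110011
The topmost 1 is at position 8 (since 2^8 = 256 ≤ 499 < 512).

8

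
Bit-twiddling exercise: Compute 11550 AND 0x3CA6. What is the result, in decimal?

11550 = 10110100011110
0x3CA6 = 11110010100110
AND → 10110000000110 = 11270

11270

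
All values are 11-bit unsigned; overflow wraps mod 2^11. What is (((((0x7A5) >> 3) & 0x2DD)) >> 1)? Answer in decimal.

0x7A5 = 11110100101
→ >> 3 → 00011110100 = 244
0x2DD = 01011011101
→ & → 00011010100 = 212
→ >> 1 → 00001101010 = 106

106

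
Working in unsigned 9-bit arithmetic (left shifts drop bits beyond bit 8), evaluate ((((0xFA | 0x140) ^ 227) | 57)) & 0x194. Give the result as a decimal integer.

272

0xFA = 011111010
0x140 = 101000000
→ | → 111111010 = 506
227 = 011100011
→ ^ → 100011001 = 281
57 = 000111001
→ | → 100111001 = 313
0x194 = 110010100
→ & → 100010000 = 272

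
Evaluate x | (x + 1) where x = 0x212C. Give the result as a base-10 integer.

8493

x = 10000100101100 = 8492
x + 1 = 10000100101101
OR    = 10000100101101 = 8493
(x | (x + 1) sets the lowest cleared bit.)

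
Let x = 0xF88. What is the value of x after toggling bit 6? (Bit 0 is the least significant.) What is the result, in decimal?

x = 0111110001000
bit 6 is currently 0; toggle it via x ^ (1 << 6) = x ^ 64
→ 0111111001000 = 4040

4040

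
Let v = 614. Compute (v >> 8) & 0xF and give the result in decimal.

v = 001001100110
Shift right by 8: 0010
Mask low 4 bits: 0010 = 2

2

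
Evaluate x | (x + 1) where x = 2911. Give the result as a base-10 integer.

2943

x = 101101011111 = 2911
x + 1 = 101101100000
OR    = 101101111111 = 2943
(x | (x + 1) sets the lowest cleared bit.)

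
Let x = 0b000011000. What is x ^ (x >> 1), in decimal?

20

x = 11000 = 24
x>>1 = 01100
XOR  = 10100 = 20
(x ^ (x >> 1) gives the standard binary-reflected Gray code of x.)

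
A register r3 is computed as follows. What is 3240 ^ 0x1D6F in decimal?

4551

3240 = 0110010101000
0x1D6F = 1110101101111
XOR → 1000111000111 = 4551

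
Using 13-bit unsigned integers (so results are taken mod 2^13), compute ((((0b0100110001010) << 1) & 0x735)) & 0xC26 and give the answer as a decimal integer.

4

0b0100110001010 = 0100110001010
→ << 1 (mod 2^13) → 1001100010100 = 4884
0x735 = 0011100110101
→ & → 0001100010100 = 788
0xC26 = 0110000100110
→ & → 0000000000100 = 4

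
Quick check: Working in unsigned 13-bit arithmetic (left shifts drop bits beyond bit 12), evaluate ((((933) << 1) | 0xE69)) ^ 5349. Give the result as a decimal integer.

933 = 0001110100101
→ << 1 (mod 2^13) → 0011101001010 = 1866
0xE69 = 0111001101001
→ | → 0111101101011 = 3947
5349 = 1010011100101
→ ^ → 1101110001110 = 7054

7054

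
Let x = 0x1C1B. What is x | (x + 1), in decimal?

7199

x = 1110000011011 = 7195
x + 1 = 1110000011100
OR    = 1110000011111 = 7199
(x | (x + 1) sets the lowest cleared bit.)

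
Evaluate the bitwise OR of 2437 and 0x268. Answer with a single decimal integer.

2437 = 100110000101
0x268 = 001001101000
 OR → 101111101101 = 3053

3053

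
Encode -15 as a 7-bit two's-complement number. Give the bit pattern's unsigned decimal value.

113

15 in 7 bits: 0001111
Invert: 1110000
Add 1:  1110001 = 113
(Check: 2^7 - 15 = 128 - 15 = 113.)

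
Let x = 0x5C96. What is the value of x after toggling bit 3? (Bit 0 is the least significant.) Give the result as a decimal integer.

23710

x = 101110010010110
bit 3 is currently 0; toggle it via x ^ (1 << 3) = x ^ 8
→ 101110010011110 = 23710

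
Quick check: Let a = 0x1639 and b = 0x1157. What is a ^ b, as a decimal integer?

1902

0x1639 = 1011000111001
0x1157 = 1000101010111
XOR → 0011101101110 = 1902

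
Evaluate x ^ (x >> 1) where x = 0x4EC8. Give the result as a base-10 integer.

27052

x = 100111011001000 = 20168
x>>1 = 010011101100100
XOR  = 110100110101100 = 27052
(x ^ (x >> 1) gives the standard binary-reflected Gray code of x.)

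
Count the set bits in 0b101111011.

n = 101111011
Count the 1s: 1 + 1 + 1 + 1 + 1 + 1 + 1 = 7

7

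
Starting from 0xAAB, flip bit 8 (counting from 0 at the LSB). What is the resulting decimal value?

2987

x = 101010101011
bit 8 is currently 0; toggle it via x ^ (1 << 8) = x ^ 256
→ 101110101011 = 2987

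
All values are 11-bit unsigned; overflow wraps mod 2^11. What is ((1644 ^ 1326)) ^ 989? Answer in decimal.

1644 = 11001101100
1326 = 10100101110
→ ^ → 01101000010 = 834
989 = 01111011101
→ ^ → 00010011111 = 159

159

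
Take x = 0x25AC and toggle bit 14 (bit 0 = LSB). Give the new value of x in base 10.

x = 010010110101100
bit 14 is currently 0; toggle it via x ^ (1 << 14) = x ^ 16384
→ 110010110101100 = 26028

26028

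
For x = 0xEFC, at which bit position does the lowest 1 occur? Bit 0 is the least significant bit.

2

0xEFC = 111011111100
Trailing zeros: 2, so the lowest set bit is bit 2 (value 4).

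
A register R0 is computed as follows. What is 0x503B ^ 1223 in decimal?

21756

0x503B = 101000000111011
1223 = 000010011000111
XOR → 101010011111100 = 21756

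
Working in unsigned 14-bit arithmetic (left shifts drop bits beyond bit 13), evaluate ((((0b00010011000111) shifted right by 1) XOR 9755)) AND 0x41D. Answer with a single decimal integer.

0b00010011000111 = 00010011000111
→ shifted right by 1 → 00001001100011 = 611
9755 = 10011000011011
→ XOR → 10010001111000 = 9336
0x41D = 00010000011101
→ AND → 00010000011000 = 1048

1048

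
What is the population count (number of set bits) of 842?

842 = 1101001010
Count the 1s: 1 + 1 + 1 + 1 + 1 = 5

5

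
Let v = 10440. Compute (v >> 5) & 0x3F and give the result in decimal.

v = 0010100011001000
Shift right by 5: 00101000110
Mask low 6 bits: 000110 = 6

6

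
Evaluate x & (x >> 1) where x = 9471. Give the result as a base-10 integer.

127

x = 10010011111111 = 9471
x>>1 = 01001001111111
AND  = 00000001111111 = 127
(x & (x >> 1) has a 1 wherever x has two consecutive 1 bits.)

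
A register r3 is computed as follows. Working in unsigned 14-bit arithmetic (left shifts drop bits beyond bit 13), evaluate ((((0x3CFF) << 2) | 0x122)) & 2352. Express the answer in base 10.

0x3CFF = 11110011111111
→ << 2 (mod 2^14) → 11001111111100 = 13308
0x122 = 00000100100010
→ | → 11001111111110 = 13310
2352 = 00100100110000
→ & → 00000100110000 = 304

304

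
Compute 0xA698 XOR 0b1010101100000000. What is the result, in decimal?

0xA698 = 1010011010011000
b = 1010101100000000
XOR → 0000110110011000 = 3480

3480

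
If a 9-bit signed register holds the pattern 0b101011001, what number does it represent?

pattern = 101011001 (MSB is 1 ⇒ negative)
Invert: 010100110, add 1 → 010100111 = 167, so the value is -167.
(Equivalently: 345 - 2^9 = 345 - 512 = -167.)

-167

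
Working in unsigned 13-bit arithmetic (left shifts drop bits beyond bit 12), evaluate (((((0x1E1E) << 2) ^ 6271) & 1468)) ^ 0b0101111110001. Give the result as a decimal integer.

0x1E1E = 1111000011110
→ << 2 (mod 2^13) → 1100001111000 = 6264
6271 = 1100001111111
→ ^ → 0000000000111 = 7
1468 = 0010110111100
→ & → 0000000000100 = 4
0b0101111110001 = 0101111110001
→ ^ → 0101111110101 = 3061

3061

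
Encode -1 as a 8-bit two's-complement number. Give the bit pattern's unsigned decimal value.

1 in 8 bits: 00000001
Invert: 11111110
Add 1:  11111111 = 255
(Check: 2^8 - 1 = 256 - 1 = 255.)

255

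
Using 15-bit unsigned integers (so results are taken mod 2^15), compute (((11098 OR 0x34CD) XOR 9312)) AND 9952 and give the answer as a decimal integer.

11098 = 010101101011010
0x34CD = 011010011001101
→ OR → 011111111011111 = 16351
9312 = 010010001100000
→ XOR → 001101110111111 = 7103
9952 = 010011011100000
→ AND → 000001010100000 = 672

672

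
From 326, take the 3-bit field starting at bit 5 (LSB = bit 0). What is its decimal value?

2

v = 00101000110
Shift right by 5: 001010
Mask low 3 bits: 010 = 2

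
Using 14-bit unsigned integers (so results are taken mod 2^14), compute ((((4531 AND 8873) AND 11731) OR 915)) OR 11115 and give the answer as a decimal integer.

11259

4531 = 01000110110011
8873 = 10001010101001
→ AND → 00000010100001 = 161
11731 = 10110111010011
→ AND → 00000010000001 = 129
915 = 00001110010011
→ OR → 00001110010011 = 915
11115 = 10101101101011
→ OR → 10101111111011 = 11259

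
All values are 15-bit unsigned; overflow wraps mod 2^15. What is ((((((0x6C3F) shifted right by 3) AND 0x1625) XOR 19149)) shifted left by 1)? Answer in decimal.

7568

0x6C3F = 110110000111111
→ shifted right by 3 → 000110110000111 = 3463
0x1625 = 001011000100101
→ AND → 000010000000101 = 1029
19149 = 100101011001101
→ XOR → 100111011001000 = 20168
→ shifted left by 1 (mod 2^15) → 001110110010000 = 7568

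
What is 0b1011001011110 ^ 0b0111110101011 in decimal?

a = 1011001011110
b = 0111110101011
XOR → 1100111110101 = 6645

6645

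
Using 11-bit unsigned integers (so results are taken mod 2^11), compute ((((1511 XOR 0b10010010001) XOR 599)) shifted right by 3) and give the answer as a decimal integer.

100

1511 = 10111100111
0b10010010001 = 10010010001
→ XOR → 00101110110 = 374
599 = 01001010111
→ XOR → 01100100001 = 801
→ shifted right by 3 → 00001100100 = 100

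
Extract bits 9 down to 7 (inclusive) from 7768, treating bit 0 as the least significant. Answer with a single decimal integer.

v = 1111001011000
Shift right by 7: 111100
Mask low 3 bits: 100 = 4

4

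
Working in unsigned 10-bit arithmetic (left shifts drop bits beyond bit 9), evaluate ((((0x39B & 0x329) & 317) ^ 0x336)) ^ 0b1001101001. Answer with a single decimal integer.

86

0x39B = 1110011011
0x329 = 1100101001
→ & → 1100001001 = 777
317 = 0100111101
→ & → 0100001001 = 265
0x336 = 1100110110
→ ^ → 1000111111 = 575
0b1001101001 = 1001101001
→ ^ → 0001010110 = 86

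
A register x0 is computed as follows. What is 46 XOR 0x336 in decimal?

792

46 = 0000101110
0x336 = 1100110110
XOR → 1100011000 = 792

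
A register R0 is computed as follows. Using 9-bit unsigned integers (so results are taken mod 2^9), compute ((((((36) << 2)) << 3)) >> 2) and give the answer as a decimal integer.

32

36 = 000100100
→ << 2 (mod 2^9) → 010010000 = 144
→ << 3 (mod 2^9) → 010000000 = 128
→ >> 2 → 000100000 = 32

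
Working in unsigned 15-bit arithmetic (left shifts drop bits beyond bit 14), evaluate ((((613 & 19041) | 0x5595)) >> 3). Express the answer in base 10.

2814

613 = 000001001100101
19041 = 100101001100001
→ & → 000001001100001 = 609
0x5595 = 101010110010101
→ | → 101011111110101 = 22517
→ >> 3 → 000101011111110 = 2814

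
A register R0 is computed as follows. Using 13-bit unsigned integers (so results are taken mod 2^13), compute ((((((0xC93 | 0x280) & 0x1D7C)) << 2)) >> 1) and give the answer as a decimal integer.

0xC93 = 0110010010011
0x280 = 0001010000000
→ | → 0111010010011 = 3731
0x1D7C = 1110101111100
→ & → 0110000010000 = 3088
→ << 2 (mod 2^13) → 1000001000000 = 4160
→ >> 1 → 0100000100000 = 2080

2080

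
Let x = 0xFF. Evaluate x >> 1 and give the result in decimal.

127

0xFF = 11111111
shift right by 1 → 01111111 = 127
(equivalently, floor(255 / 2))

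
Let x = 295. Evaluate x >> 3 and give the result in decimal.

36

295 = 100100111
shift right by 3 → 000100100 = 36
(equivalently, floor(295 / 8))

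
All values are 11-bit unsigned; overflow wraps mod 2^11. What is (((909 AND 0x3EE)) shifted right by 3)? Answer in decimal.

113

909 = 01110001101
0x3EE = 01111101110
→ AND → 01110001100 = 908
→ shifted right by 3 → 00001110001 = 113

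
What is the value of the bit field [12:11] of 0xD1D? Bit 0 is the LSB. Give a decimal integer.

v = 00110100011101
Shift right by 11: 001
Mask low 2 bits: 01 = 1

1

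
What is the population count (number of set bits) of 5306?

7

5306 = 1010010111010
Count the 1s: 1 + 1 + 1 + 1 + 1 + 1 + 1 = 7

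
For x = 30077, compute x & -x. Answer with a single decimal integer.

x = 111010101111101 = 30077
-x (two's complement) = …000101010000011
AND   = 000000000000001 = 1
(x & -x isolates the lowest set bit of x.)

1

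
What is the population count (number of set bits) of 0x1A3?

0x1A3 = 110100011
Count the 1s: 1 + 1 + 1 + 1 + 1 = 5

5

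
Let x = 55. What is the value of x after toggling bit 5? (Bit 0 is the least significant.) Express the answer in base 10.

23

x = 000110111
bit 5 is currently 1; toggle it via x ^ (1 << 5) = x ^ 32
→ 000010111 = 23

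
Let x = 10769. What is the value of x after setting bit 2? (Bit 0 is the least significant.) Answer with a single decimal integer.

x = 010101000010001
bit 2 is currently 0; set it via x | (1 << 2) = x | 4
→ 010101000010101 = 10773

10773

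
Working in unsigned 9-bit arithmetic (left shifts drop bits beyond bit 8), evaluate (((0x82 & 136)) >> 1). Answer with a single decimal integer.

64

0x82 = 010000010
136 = 010001000
→ & → 010000000 = 128
→ >> 1 → 001000000 = 64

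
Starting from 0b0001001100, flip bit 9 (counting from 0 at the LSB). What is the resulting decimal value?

588

x = 0001001100
bit 9 is currently 0; toggle it via x ^ (1 << 9) = x ^ 512
→ 1001001100 = 588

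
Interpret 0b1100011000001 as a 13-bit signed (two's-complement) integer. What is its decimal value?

pattern = 1100011000001 (MSB is 1 ⇒ negative)
Invert: 0011100111110, add 1 → 0011100111111 = 1855, so the value is -1855.
(Equivalently: 6337 - 2^13 = 6337 - 8192 = -1855.)

-1855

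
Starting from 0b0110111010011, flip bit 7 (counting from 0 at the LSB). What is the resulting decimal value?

3411

x = 0110111010011
bit 7 is currently 1; toggle it via x ^ (1 << 7) = x ^ 128
→ 0110101010011 = 3411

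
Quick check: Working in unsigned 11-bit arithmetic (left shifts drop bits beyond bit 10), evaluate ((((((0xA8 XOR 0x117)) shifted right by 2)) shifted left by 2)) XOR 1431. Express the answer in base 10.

1067

0xA8 = 00010101000
0x117 = 00100010111
→ XOR → 00110111111 = 447
→ shifted right by 2 → 00001101111 = 111
→ shifted left by 2 (mod 2^11) → 00110111100 = 444
1431 = 10110010111
→ XOR → 10000101011 = 1067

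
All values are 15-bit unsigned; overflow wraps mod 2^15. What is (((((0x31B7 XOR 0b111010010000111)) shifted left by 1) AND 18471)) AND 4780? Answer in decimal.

0x31B7 = 011000110110111
0b111010010000111 = 111010010000111
→ XOR → 100010100110000 = 17712
→ shifted left by 1 (mod 2^15) → 000101001100000 = 2656
18471 = 100100000100111
→ AND → 000100000100000 = 2080
4780 = 001001010101100
→ AND → 000000000100000 = 32

32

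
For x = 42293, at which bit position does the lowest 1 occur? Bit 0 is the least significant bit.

42293 = 1010010100110101
Trailing zeros: 0, so the lowest set bit is bit 0 (value 1).

0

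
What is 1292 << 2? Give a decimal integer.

1292 = 0010100001100
shift left by 2 → 1010000110000 = 5168
(equivalently, 1292 × 2^2 = 1292 × 4)

5168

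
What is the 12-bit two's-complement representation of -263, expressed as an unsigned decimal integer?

3833

263 in 12 bits: 000100000111
Invert: 111011111000
Add 1:  111011111001 = 3833
(Check: 2^12 - 263 = 4096 - 263 = 3833.)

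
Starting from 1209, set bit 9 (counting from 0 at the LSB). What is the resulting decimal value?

x = 00010010111001
bit 9 is currently 0; set it via x | (1 << 9) = x | 512
→ 00011010111001 = 1721

1721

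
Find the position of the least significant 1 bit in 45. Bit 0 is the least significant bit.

0

45 = 101101
Trailing zeros: 0, so the lowest set bit is bit 0 (value 1).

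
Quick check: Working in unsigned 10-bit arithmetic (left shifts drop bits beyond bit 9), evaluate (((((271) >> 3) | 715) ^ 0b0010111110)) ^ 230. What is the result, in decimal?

691

271 = 0100001111
→ >> 3 → 0000100001 = 33
715 = 1011001011
→ | → 1011101011 = 747
0b0010111110 = 0010111110
→ ^ → 1001010101 = 597
230 = 0011100110
→ ^ → 1010110011 = 691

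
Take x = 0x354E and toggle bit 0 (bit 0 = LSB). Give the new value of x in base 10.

13647

x = 011010101001110
bit 0 is currently 0; toggle it via x ^ (1 << 0) = x ^ 1
→ 011010101001111 = 13647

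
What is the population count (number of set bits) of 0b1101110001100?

7

n = 1101110001100
Count the 1s: 1 + 1 + 1 + 1 + 1 + 1 + 1 = 7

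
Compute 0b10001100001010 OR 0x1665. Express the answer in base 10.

a = 10001100001010
0x1665 = 01011001100101
 OR → 11011101101111 = 14191

14191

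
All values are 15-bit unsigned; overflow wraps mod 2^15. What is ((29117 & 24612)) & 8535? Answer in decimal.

29117 = 111000110111101
24612 = 110000000100100
→ & → 110000000100100 = 24612
8535 = 010000101010111
→ & → 010000000000100 = 8196

8196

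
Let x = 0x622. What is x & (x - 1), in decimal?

1568

x = 11000100010 = 1570
x - 1 = 11000100001
AND   = 11000100000 = 1568
(x & (x - 1) clears the lowest set bit of x.)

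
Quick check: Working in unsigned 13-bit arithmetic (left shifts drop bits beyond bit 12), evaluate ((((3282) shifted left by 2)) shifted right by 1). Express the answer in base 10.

2468

3282 = 0110011010010
→ shifted left by 2 (mod 2^13) → 1001101001000 = 4936
→ shifted right by 1 → 0100110100100 = 2468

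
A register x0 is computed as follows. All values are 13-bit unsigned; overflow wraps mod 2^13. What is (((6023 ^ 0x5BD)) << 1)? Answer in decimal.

6023 = 1011110000111
0x5BD = 0010110111101
→ ^ → 1001000111010 = 4666
→ << 1 (mod 2^13) → 0010001110100 = 1140

1140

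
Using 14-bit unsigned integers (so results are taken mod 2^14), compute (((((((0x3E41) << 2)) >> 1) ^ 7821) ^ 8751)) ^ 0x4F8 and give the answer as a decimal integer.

9432

0x3E41 = 11111001000001
→ << 2 (mod 2^14) → 11100100000100 = 14596
→ >> 1 → 01110010000010 = 7298
7821 = 01111010001101
→ ^ → 00001000001111 = 527
8751 = 10001000101111
→ ^ → 10000000100000 = 8224
0x4F8 = 00010011111000
→ ^ → 10010011011000 = 9432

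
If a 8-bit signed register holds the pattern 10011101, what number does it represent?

pattern = 10011101 (MSB is 1 ⇒ negative)
Invert: 01100010, add 1 → 01100011 = 99, so the value is -99.
(Equivalently: 157 - 2^8 = 157 - 256 = -99.)

-99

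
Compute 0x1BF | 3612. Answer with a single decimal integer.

0x1BF = 000110111111
3612 = 111000011100
 OR → 111110111111 = 4031

4031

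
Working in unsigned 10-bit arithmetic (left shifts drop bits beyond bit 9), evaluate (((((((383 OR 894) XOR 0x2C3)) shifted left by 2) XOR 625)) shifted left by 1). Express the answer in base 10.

258

383 = 0101111111
894 = 1101111110
→ OR → 1101111111 = 895
0x2C3 = 1011000011
→ XOR → 0110111100 = 444
→ shifted left by 2 (mod 2^10) → 1011110000 = 752
625 = 1001110001
→ XOR → 0010000001 = 129
→ shifted left by 1 (mod 2^10) → 0100000010 = 258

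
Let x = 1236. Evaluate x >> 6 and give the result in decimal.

1236 = 10011010100
shift right by 6 → 00000010011 = 19
(equivalently, floor(1236 / 64))

19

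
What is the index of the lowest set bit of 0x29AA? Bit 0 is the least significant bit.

0x29AA = 10100110101010
Trailing zeros: 1, so the lowest set bit is bit 1 (value 2).

1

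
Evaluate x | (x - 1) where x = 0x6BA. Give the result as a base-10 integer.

1723

x = 11010111010 = 1722
x - 1 = 11010111001
OR    = 11010111011 = 1723
(x | (x - 1) sets all bits below the lowest set bit.)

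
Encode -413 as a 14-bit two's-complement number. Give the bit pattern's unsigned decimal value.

15971

413 in 14 bits: 00000110011101
Invert: 11111001100010
Add 1:  11111001100011 = 15971
(Check: 2^14 - 413 = 16384 - 413 = 15971.)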